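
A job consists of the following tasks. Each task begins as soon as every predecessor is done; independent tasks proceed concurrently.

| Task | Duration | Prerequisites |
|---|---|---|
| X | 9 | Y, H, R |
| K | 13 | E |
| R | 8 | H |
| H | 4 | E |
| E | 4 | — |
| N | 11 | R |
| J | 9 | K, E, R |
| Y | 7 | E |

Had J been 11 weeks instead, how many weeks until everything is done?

28

Critical path before the change: E→H→R→N = 4+4+8+11 = 27 giving 27 weeks.
The longest path through J is only 26 weeks, so J has float 1.
Now E→K→J = 4+13+11 = 28 is longest, so the finish becomes 28 weeks.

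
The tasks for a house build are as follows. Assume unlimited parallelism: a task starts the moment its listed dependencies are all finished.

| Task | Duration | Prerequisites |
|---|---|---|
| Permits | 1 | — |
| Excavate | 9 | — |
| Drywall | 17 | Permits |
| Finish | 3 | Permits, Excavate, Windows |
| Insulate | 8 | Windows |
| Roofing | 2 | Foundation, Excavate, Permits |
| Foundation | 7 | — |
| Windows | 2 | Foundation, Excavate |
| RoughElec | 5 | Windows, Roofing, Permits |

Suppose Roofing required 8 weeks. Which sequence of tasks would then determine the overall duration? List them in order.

Critical path before the change: Excavate→Windows→Insulate = 9+2+8 = 19 giving 19 weeks.
Roofing is off the critical path — its longest chain is 16 weeks, giving 3 of slack.
New critical path: Excavate→Roofing→RoughElec = 9+8+5 = 22 ⇒ 22 weeks.

Excavate, Roofing, RoughElec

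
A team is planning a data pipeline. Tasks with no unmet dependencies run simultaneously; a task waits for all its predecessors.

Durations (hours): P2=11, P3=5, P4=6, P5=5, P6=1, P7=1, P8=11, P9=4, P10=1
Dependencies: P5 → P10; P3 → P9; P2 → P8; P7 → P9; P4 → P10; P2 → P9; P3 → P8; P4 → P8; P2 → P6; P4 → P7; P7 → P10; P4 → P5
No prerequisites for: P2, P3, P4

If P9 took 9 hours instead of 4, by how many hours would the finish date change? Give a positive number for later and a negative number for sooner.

0

Critical path before the change: P2→P8 = 11+11 = 22 giving 22 hours.
P9 has 7 hours of float (longest path through it is 15).
That remains the longest chain; total 22 hours.
Change in finish: 22 − 22 = +0 hours.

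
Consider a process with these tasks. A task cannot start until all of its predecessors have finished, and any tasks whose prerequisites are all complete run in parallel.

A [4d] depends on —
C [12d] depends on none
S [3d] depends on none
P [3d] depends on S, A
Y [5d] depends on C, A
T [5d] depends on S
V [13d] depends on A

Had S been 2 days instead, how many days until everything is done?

Baseline: A→V = 4+13 = 17 → 17 days.
S is off the critical path — its longest chain is 8 days, giving 9 of slack.
The critical path is still A→V; finish is now 17 days.

17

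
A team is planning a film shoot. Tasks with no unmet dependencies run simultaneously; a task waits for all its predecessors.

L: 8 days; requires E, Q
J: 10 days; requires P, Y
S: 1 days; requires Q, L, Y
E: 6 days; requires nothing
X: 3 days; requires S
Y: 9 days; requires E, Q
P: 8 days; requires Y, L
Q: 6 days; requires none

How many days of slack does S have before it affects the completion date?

14

Q→Y→P→J = 6+9+8+10 = 33 sets the makespan at 33 days.
S finishes as early as 16 and must finish by 30.
Float = 33 − 19 = 14.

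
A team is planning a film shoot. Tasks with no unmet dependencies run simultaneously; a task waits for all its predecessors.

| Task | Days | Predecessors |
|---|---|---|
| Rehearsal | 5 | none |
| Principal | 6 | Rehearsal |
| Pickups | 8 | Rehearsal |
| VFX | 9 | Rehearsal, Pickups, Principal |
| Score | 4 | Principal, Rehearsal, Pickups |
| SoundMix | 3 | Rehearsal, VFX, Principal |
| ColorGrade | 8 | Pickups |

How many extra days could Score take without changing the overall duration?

Critical path: Rehearsal→Pickups→VFX→SoundMix = 5+8+9+3 = 25, so the finish is 25 days.
Score finishes as early as 17 and must finish by 25.
Float = 25 − 17 = 8.

8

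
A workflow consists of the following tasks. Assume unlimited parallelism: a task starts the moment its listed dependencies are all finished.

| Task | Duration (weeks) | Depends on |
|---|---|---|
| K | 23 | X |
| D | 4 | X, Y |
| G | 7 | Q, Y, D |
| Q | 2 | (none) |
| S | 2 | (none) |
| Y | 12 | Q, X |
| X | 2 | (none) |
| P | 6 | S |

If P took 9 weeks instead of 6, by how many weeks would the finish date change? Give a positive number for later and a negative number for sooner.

Baseline: Q→Y→D→G = 2+12+4+7 = 25 → 25 weeks.
The longest path through P is only 8 weeks, so P has float 17.
No other chain overtakes it, so the finish is 25 weeks.
Change in finish: 25 − 25 = +0 weeks.

0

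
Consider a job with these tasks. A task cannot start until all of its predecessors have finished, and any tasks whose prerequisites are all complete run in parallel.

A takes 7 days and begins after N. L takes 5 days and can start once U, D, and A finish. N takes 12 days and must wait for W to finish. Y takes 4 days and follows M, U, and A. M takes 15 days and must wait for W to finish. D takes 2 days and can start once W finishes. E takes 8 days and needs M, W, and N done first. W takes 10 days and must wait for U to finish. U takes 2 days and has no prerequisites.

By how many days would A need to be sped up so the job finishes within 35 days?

Current finish: 36 days; target: 35.
A is on every critical path, so each day cut from A cuts the finish by one (this holds down to a finish of 35).
Need 36 − 35 = 1 day off A → A becomes 6 days, finish becomes 35.

1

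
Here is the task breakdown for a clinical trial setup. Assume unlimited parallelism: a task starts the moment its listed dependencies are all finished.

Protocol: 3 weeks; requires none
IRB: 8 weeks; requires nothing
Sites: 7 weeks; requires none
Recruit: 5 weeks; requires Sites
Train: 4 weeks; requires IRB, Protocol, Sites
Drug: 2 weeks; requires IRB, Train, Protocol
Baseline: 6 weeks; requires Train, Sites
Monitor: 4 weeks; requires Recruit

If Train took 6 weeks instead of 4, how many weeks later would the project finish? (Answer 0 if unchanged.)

2

Baseline: IRB→Train→Baseline = 8+4+6 = 18 → 18 weeks.
Train is on the critical path; changing it to 6 makes that path 20 weeks.
The critical path is still IRB→Train→Baseline; finish is now 20 weeks.
Change in finish: 20 − 18 = +2 weeks.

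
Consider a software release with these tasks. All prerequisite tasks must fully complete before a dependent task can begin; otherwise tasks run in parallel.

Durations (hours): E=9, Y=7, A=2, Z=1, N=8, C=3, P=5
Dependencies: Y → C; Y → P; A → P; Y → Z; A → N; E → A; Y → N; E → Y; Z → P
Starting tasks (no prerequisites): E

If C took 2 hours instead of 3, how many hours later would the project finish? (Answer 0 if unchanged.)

Critical path before the change: E→Y→N = 9+7+8 = 24 giving 24 hours.
C is off the critical path — its longest chain is 19 hours, giving 5 of slack.
No other chain overtakes it, so the finish is 24 hours.
Change in finish: 24 − 24 = +0 hours.

0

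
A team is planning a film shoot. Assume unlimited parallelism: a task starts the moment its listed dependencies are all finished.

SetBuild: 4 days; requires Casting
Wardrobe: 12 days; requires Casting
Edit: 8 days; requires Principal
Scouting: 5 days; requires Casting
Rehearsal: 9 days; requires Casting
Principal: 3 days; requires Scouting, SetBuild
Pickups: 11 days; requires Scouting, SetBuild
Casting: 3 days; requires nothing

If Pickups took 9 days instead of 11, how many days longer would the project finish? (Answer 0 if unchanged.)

Baseline: Casting→Scouting→Pickups = 3+5+11 = 19 → 19 days.
Pickups is on the critical path; changing it to 9 makes that path 17 days.
New critical path: Casting→Scouting→Principal→Edit = 3+5+3+8 = 19 ⇒ 19 days.
Change in finish: 19 − 19 = +0 days.

0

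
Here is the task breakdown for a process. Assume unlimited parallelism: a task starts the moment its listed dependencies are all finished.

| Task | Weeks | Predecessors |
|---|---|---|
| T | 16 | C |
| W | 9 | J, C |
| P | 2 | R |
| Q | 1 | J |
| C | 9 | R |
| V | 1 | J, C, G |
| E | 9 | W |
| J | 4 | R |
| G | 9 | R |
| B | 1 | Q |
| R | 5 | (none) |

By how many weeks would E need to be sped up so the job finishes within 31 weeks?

1

Current finish: 32 weeks; target: 31.
E is on every critical path, so each week cut from E cuts the finish by one (this holds down to a finish of 30).
Need 32 − 31 = 1 week off E → E becomes 8 weeks, finish becomes 31.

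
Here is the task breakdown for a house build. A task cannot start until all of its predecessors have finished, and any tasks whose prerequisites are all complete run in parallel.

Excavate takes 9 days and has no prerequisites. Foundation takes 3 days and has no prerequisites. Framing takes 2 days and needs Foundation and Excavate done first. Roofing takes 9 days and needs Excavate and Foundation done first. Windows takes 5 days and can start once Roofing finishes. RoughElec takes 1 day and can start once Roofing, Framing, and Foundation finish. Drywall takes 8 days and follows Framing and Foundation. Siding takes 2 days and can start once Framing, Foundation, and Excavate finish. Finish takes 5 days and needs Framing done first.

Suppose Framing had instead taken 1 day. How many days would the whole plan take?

23

The binding path is Excavate→Roofing→Windows = 9+9+5 = 23; finish at 23 days.
Framing has 4 days of float (longest path through it is 19).
The critical path is still Excavate→Roofing→Windows; finish is now 23 days.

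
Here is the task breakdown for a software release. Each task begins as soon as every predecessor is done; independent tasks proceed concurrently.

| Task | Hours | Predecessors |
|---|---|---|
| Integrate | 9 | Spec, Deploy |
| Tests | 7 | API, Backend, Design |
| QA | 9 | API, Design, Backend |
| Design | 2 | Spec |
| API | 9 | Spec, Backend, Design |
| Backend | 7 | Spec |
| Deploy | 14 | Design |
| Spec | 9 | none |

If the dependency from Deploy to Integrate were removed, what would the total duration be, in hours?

Before: longest chain Spec→Design→Deploy→Integrate = 9+2+14+9 = 34, finish 34.
Without Deploy→Integrate, Integrate's earliest start moves from 25 to 9.
After: Spec→Backend→API→QA = 9+7+9+9 = 34 → 34 hours.

34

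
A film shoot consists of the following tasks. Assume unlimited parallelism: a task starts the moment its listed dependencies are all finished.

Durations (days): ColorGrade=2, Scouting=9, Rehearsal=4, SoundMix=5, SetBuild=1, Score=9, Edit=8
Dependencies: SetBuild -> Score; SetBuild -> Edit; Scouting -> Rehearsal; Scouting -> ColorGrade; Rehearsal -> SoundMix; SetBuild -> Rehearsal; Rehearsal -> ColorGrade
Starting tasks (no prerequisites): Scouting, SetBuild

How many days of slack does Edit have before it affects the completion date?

9

Critical path: Scouting→Rehearsal→SoundMix = 9+4+5 = 18, so the finish is 18 days.
Longest path through Edit: 9 days (earliest finish 9, latest finish 18).
So Edit can slip 18 − 9 = 9 days.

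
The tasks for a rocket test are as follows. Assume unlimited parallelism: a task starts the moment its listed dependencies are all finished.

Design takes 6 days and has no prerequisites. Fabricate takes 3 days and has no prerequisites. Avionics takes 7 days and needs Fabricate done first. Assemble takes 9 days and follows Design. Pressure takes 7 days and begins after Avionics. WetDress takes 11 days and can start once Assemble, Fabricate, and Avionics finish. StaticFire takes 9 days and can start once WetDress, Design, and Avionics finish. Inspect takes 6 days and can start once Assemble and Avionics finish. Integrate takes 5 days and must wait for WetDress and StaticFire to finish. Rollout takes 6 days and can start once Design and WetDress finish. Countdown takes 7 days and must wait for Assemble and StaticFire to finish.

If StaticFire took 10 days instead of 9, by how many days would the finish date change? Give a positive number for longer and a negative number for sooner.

1

The binding path is Design→Assemble→WetDress→StaticFire→Countdown = 6+9+11+9+7 = 42; finish at 42 days.
StaticFire is on the critical path; changing it to 10 makes that path 43 days.
The critical path is still Design→Assemble→WetDress→StaticFire→Countdown; finish is now 43 days.
Change in finish: 43 − 42 = +1 days.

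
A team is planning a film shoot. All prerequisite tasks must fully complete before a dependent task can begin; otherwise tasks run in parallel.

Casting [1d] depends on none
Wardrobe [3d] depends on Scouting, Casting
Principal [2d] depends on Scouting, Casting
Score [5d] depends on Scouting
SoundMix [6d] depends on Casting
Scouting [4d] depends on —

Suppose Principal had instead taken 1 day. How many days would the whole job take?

Actual critical path: Scouting→Score = 4+5 = 9 ⇒ 9 days.
Principal is off the critical path — its longest chain is 6 days, giving 3 of slack.
No other chain overtakes it, so the finish is 9 days.

9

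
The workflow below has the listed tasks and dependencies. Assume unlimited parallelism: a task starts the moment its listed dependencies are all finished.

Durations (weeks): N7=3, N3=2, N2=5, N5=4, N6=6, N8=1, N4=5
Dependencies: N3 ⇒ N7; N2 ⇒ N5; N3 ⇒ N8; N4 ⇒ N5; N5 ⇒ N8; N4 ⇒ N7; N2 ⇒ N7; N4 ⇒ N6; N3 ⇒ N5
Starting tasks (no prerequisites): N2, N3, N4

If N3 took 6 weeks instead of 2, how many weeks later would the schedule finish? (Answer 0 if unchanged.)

0

Critical path before the change: N4→N6 = 5+6 = 11 giving 11 weeks.
N3 is off the critical path — its longest chain is 7 weeks, giving 4 of slack.
The binding chain switches to N3→N5→N8 = 6+4+1 = 11; finish 11 weeks.
Change in finish: 11 − 11 = +0 weeks.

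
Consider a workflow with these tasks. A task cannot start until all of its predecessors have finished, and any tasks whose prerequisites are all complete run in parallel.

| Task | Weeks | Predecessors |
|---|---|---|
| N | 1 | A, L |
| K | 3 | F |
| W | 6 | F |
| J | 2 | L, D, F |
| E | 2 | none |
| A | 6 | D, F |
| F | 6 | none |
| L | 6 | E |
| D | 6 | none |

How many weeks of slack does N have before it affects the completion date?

F→A→N = 6+6+1 = 13 sets the makespan at 13 weeks.
Longest path through N: 13 weeks (earliest finish 13, latest finish 13).
Float = 13 − 13 = 0.

0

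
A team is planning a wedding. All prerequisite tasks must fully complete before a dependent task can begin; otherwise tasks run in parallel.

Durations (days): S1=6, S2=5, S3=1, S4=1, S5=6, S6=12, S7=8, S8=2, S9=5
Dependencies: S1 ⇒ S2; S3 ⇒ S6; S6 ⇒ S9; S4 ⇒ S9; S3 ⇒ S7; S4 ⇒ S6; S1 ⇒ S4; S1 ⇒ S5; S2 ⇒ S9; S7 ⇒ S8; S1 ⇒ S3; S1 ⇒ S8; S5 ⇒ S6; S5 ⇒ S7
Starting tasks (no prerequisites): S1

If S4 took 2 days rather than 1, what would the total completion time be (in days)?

Critical path before the change: S1→S5→S6→S9 = 6+6+12+5 = 29 giving 29 days.
The longest path through S4 is only 24 days, so S4 has float 5.
No other chain overtakes it, so the finish is 29 days.

29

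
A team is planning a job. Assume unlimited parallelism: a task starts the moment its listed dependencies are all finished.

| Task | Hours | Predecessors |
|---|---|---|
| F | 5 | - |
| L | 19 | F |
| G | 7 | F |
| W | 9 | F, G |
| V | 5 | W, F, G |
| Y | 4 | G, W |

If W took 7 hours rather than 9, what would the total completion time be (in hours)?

24

The binding path is F→G→W→V = 5+7+9+5 = 26; finish at 26 hours.
Since W is critical, the -2 change carries straight to that chain (now 24 hours).
The binding chain switches to F→L = 5+19 = 24; finish 24 hours.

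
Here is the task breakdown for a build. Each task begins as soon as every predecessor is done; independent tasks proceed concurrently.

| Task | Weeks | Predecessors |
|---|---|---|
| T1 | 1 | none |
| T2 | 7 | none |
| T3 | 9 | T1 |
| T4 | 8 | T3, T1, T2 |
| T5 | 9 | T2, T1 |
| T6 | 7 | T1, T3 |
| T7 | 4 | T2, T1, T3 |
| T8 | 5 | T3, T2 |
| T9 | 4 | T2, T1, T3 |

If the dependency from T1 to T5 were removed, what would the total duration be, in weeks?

Before: longest chain T1→T3→T4 = 1+9+8 = 18, finish 18.
Dropping T1→T5 doesn't change T5's earliest start (7); another predecessor still binds.
The longest chain is now T1→T3→T4 = 1+9+8 = 18, so the plan takes 18 weeks.

18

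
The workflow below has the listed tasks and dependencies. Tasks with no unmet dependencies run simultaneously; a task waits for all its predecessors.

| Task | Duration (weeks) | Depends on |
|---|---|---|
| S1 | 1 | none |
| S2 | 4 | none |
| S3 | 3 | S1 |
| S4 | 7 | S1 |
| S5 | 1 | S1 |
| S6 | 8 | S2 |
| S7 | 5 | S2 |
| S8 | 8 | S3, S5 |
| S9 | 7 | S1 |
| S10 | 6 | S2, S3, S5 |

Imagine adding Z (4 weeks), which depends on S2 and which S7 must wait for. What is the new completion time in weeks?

Originally the schedule takes 12 weeks.
With Z inserted, S7 now waits for max(S2, Z).
New critical path: S2→Z→S7 = 4+4+5 = 13 ⇒ 13 weeks.

13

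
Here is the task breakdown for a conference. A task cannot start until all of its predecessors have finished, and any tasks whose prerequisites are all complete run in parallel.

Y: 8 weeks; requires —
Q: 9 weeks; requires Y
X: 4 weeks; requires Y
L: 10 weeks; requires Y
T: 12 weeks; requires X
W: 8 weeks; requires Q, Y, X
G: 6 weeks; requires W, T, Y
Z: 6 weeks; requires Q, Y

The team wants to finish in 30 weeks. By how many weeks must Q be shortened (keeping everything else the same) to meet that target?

1

Current finish: 31 weeks; target: 30.
Q is on every critical path, so each week cut from Q cuts the finish by one (this holds down to a finish of 30).
Need 31 − 30 = 1 week off Q → Q becomes 8 weeks, finish becomes 30.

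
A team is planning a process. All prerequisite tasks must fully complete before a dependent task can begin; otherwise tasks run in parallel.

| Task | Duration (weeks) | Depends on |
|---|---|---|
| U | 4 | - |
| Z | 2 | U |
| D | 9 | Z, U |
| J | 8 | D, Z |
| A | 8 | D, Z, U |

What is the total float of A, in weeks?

0

U→Z→D→J = 4+2+9+8 = 23 sets the makespan at 23 weeks.
A finishes as early as 23 and must finish by 23.
Float = 23 − 23 = 0.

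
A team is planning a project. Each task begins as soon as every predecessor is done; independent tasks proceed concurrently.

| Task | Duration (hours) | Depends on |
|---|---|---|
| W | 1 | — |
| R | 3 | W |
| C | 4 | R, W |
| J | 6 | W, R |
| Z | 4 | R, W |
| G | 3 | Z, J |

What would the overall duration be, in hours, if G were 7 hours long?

17

The binding path is W→R→J→G = 1+3+6+3 = 13; finish at 13 hours.
G lies on that path, so at 7 hours the path becomes 17 hours.
No other chain overtakes it, so the finish is 17 hours.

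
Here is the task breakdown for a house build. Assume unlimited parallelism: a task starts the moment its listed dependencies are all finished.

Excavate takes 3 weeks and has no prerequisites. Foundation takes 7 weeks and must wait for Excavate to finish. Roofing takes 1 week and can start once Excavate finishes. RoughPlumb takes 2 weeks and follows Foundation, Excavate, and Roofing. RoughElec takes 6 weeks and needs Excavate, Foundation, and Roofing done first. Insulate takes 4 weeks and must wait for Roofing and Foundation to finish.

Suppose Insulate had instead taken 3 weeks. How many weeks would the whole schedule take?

16

The binding path is Excavate→Foundation→RoughElec = 3+7+6 = 16; finish at 16 weeks.
Insulate has 2 weeks of float (longest path through it is 14).
That remains the longest chain; total 16 weeks.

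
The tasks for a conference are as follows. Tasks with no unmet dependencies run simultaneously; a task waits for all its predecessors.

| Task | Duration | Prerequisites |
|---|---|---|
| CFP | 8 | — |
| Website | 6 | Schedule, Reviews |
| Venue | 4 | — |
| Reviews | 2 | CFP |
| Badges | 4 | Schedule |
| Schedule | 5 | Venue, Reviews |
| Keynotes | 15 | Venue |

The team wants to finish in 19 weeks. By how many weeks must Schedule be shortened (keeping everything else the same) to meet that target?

2

Current finish: 21 weeks; target: 19.
Schedule is on every critical path, so each week cut from Schedule cuts the finish by one (this holds down to a finish of 19).
Need 21 − 19 = 2 weeks off Schedule → Schedule becomes 3 weeks, finish becomes 19.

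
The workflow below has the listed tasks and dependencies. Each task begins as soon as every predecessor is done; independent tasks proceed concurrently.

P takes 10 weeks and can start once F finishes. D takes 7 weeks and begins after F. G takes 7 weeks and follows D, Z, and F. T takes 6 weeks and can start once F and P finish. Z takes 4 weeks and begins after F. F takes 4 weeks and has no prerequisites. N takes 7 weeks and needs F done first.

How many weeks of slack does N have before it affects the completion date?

Critical path: F→P→T = 4+10+6 = 20, so the finish is 20 weeks.
Longest path through N: 11 weeks (earliest finish 11, latest finish 20).
Slack of N = 13 − 4 = 9 weeks.

9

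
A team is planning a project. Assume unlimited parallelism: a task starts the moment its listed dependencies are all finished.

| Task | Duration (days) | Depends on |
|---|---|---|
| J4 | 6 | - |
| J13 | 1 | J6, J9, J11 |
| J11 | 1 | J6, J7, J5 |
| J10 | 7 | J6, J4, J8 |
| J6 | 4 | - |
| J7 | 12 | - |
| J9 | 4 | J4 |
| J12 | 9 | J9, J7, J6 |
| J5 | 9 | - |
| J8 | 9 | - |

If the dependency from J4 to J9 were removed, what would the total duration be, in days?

21

Original critical path: J7→J12 = 12+9 = 21 ⇒ 21 days.
Without J4→J9, J9's earliest start moves from 6 to 0.
After: J7→J12 = 12+9 = 21 → 21 days.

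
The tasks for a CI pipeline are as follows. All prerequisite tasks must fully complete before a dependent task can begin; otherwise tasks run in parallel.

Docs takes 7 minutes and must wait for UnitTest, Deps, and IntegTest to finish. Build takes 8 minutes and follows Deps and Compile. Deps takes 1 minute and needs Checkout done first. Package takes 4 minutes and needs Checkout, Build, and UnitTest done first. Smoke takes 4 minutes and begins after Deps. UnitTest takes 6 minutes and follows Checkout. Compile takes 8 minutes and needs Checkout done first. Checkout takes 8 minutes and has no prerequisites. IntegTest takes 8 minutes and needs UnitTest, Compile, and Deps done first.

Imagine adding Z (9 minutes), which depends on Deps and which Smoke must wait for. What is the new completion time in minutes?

31

Originally the schedule takes 31 minutes.
With Z inserted, Smoke now waits for max(Deps, Z).
New critical path: Checkout→Compile→IntegTest→Docs = 8+8+8+7 = 31 ⇒ 31 minutes.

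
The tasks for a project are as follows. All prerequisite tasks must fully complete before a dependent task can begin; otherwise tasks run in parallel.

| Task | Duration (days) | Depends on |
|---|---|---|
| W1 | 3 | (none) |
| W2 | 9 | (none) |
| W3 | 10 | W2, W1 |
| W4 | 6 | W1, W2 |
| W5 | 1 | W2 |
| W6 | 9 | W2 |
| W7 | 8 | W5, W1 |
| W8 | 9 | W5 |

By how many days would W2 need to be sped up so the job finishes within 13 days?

Current finish: 19 days; target: 13.
W2 is on every critical path, so each day cut from W2 cuts the finish by one (this holds down to a finish of 13).
Need 19 − 13 = 6 days off W2 → W2 becomes 3 days, finish becomes 13.

6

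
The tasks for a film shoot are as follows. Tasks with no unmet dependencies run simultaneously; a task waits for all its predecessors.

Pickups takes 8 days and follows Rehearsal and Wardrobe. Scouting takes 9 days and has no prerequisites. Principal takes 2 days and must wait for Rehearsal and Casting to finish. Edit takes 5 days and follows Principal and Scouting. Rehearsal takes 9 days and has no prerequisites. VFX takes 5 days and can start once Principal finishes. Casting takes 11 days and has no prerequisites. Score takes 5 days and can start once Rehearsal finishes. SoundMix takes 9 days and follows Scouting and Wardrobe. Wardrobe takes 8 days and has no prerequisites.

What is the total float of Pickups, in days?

Casting→Principal→VFX = 11+2+5 = 18 sets the makespan at 18 days.
The longest chain containing Pickups totals 17 days.
Float = 18 − 17 = 1.

1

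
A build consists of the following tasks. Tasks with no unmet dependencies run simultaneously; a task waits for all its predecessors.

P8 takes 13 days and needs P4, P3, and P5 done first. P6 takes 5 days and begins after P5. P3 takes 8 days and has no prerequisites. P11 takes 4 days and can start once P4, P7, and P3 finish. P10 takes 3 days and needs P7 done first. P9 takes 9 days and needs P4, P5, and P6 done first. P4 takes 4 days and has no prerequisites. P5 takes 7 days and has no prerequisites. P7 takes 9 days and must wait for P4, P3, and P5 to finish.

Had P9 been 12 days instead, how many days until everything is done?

24

The binding path is P5→P6→P9 = 7+5+9 = 21; finish at 21 days.
P9 lies on that path, so at 12 days the path becomes 24 days.
No other chain overtakes it, so the finish is 24 days.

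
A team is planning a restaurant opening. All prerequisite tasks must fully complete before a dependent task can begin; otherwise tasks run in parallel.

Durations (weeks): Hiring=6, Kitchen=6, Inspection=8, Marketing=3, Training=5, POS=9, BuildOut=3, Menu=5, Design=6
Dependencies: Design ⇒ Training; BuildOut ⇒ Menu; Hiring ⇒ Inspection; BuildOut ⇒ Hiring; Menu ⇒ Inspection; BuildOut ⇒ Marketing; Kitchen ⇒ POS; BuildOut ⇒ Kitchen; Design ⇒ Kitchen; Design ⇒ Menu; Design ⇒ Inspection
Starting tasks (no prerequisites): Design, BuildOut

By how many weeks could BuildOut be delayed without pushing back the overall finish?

3

Design→Kitchen→POS = 6+6+9 = 21 sets the makespan at 21 weeks.
Longest path through BuildOut: 18 weeks (earliest finish 3, latest finish 6).
So BuildOut can slip 6 − 3 = 3 weeks.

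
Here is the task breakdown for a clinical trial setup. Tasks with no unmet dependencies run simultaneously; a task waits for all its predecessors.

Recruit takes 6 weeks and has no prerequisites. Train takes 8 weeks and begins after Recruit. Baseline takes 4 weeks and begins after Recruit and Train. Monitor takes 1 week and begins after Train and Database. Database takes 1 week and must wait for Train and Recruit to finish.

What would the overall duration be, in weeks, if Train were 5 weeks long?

15

As given, the longest chain is Recruit→Train→Baseline = 6+8+4 = 18, so the finish is 18 weeks.
Train is on the critical path; changing it to 5 makes that path 15 weeks.
That remains the longest chain; total 15 weeks.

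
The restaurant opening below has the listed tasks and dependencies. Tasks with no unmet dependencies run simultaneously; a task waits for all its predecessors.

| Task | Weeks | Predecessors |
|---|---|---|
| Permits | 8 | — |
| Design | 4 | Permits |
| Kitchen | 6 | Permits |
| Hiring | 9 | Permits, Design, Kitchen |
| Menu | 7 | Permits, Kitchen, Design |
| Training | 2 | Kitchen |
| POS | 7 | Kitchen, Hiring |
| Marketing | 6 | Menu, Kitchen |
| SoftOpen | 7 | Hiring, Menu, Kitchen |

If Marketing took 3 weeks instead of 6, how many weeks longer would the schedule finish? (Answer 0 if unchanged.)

0

Actual critical path: Permits→Kitchen→Hiring→POS = 8+6+9+7 = 30 ⇒ 30 weeks.
Marketing is off the critical path — its longest chain is 27 weeks, giving 3 of slack.
No other chain overtakes it, so the finish is 30 weeks.
Change in finish: 30 − 30 = +0 weeks.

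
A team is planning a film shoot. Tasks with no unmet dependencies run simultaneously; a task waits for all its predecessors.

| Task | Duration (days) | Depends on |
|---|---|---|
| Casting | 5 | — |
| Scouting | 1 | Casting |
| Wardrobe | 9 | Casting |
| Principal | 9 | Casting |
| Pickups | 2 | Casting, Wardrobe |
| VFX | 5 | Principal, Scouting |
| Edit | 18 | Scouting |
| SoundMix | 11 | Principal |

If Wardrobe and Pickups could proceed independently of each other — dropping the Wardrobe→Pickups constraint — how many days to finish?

25

With the dependency in place, Casting→Principal→SoundMix = 5+9+11 = 25 sets the finish at 25 days.
Without Wardrobe→Pickups, Pickups's earliest start moves from 14 to 5.
New critical path: Casting→Principal→SoundMix = 5+9+11 = 25 ⇒ 25 days.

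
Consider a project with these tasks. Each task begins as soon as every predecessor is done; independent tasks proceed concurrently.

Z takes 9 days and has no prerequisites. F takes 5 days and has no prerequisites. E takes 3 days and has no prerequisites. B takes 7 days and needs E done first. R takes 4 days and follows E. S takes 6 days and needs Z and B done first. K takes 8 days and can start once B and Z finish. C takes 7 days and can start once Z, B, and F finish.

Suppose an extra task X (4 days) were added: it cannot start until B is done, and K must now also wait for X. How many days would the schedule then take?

Originally the schedule takes 18 days.
With X inserted, K now waits for max(B, Z, X).
New critical path: E→B→X→K = 3+7+4+8 = 22 ⇒ 22 days.

22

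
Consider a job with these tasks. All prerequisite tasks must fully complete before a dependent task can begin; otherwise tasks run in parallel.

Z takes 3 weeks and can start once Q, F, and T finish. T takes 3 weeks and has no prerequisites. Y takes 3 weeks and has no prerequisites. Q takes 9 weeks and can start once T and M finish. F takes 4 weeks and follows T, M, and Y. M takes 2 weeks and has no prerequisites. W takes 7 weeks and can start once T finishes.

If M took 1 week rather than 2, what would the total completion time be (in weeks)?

15

As given, the longest chain is T→Q→Z = 3+9+3 = 15, so the finish is 15 weeks.
M has 1 week of float (longest path through it is 14).
No other chain overtakes it, so the finish is 15 weeks.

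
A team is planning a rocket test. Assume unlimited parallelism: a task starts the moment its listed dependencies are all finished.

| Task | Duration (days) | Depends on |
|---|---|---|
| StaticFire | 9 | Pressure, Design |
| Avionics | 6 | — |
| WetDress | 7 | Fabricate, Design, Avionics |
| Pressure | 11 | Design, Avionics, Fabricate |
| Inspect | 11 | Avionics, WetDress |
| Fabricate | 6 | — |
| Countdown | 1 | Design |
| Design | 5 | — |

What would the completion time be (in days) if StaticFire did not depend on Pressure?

Original critical path: Fabricate→Pressure→StaticFire = 6+11+9 = 26 ⇒ 26 days.
Without Pressure→StaticFire, StaticFire's earliest start moves from 17 to 5.
New critical path: Fabricate→WetDress→Inspect = 6+7+11 = 24 ⇒ 24 days.

24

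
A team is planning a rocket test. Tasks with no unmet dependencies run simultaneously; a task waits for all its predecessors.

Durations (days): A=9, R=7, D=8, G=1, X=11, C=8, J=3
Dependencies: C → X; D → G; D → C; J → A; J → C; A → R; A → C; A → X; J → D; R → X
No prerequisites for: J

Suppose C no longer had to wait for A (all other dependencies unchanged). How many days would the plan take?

Before: longest chain J→A→C→X = 3+9+8+11 = 31, finish 31.
Without A→C, C's earliest start moves from 12 to 11.
The longest chain is now J→D→C→X = 3+8+8+11 = 30, so the plan takes 30 days.

30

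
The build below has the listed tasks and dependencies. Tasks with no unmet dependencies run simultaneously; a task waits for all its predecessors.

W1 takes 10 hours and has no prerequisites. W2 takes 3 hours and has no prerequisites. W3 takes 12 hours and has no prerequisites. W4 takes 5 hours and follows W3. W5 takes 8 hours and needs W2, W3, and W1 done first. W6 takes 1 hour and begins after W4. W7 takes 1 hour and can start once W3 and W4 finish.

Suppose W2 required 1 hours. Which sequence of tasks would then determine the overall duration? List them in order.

As given, the longest chain is W3→W5 = 12+8 = 20, so the finish is 20 hours.
W2 has 9 hours of float (longest path through it is 11).
That remains the longest chain; total 20 hours.

W3, W5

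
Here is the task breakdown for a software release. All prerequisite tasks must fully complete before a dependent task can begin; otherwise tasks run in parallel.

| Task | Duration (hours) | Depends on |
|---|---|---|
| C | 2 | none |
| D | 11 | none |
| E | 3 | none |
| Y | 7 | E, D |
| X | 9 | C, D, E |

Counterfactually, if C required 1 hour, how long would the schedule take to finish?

20

Actual critical path: D→X = 11+9 = 20 ⇒ 20 hours.
The longest path through C is only 11 hours, so C has float 9.
No other chain overtakes it, so the finish is 20 hours.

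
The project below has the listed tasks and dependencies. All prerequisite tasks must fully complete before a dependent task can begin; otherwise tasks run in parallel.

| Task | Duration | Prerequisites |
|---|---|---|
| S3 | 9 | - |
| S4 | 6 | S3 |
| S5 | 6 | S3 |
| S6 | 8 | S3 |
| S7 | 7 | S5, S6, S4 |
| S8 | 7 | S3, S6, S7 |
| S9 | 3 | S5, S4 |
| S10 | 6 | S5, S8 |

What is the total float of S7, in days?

0

The longest chain is S3→S6→S7→S8→S10 = 9+8+7+7+6 = 37; overall finish 37 days.
Longest path through S7: 37 days (earliest finish 24, latest finish 24).
Float = 37 − 37 = 0.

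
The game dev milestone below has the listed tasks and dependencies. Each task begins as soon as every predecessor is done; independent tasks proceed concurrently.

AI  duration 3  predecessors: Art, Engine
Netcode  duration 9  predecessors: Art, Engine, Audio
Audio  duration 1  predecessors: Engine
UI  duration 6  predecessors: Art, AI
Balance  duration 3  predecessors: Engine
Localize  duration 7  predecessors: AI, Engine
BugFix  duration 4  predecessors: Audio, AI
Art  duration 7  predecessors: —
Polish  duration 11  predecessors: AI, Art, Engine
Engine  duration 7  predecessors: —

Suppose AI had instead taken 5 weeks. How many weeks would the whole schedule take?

23

Baseline: Engine→AI→Polish = 7+3+11 = 21 → 21 weeks.
Since AI is critical, the +2 change carries straight to that chain (now 23 weeks).
No other chain overtakes it, so the finish is 23 weeks.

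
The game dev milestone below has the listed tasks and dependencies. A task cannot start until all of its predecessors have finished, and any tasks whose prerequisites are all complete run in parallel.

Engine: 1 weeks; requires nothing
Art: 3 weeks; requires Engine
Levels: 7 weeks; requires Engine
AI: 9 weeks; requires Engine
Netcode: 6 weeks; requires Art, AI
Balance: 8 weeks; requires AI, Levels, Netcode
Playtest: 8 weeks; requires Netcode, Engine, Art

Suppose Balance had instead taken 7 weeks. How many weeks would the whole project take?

The binding path is Engine→AI→Netcode→Balance = 1+9+6+8 = 24; finish at 24 weeks.
Since Balance is critical, the -1 change carries straight to that chain (now 23 weeks).
Now Engine→AI→Netcode→Playtest = 1+9+6+8 = 24 is longest, so the finish becomes 24 weeks.

24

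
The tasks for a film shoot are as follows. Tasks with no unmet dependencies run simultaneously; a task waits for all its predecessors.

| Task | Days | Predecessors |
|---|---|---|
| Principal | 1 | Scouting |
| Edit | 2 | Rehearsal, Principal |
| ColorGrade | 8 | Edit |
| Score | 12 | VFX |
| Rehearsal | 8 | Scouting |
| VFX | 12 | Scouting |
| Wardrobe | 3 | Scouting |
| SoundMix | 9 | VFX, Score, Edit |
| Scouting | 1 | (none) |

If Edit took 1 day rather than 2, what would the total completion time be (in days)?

34

The binding path is Scouting→VFX→Score→SoundMix = 1+12+12+9 = 34; finish at 34 days.
Edit is off the critical path — its longest chain is 20 days, giving 14 of slack.
No other chain overtakes it, so the finish is 34 days.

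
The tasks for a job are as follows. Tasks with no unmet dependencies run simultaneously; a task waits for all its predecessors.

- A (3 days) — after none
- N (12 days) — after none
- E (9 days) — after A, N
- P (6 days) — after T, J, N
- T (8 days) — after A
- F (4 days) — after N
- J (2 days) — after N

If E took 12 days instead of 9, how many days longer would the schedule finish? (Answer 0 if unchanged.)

3

The binding path is N→E = 12+9 = 21; finish at 21 days.
E is on the critical path; changing it to 12 makes that path 24 days.
That remains the longest chain; total 24 days.
Change in finish: 24 − 21 = +3 days.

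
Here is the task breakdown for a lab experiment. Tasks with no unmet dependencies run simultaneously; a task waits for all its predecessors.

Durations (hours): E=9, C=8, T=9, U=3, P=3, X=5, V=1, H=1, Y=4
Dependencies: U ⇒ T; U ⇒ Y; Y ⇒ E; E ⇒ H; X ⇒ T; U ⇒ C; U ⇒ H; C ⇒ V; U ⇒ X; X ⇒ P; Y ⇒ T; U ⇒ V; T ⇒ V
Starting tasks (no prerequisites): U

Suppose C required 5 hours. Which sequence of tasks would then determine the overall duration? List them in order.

U, X, T, V

Baseline: U→X→T→V = 3+5+9+1 = 18 → 18 hours.
C is off the critical path — its longest chain is 12 hours, giving 6 of slack.
That remains the longest chain; total 18 hours.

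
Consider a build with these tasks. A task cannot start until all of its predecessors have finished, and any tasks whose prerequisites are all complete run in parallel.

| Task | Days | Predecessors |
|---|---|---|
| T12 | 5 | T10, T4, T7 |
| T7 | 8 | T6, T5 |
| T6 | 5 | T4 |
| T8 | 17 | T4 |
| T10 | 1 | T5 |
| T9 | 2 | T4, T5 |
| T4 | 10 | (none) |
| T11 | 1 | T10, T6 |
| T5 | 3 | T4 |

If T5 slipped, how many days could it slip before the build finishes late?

2

Critical path: T4→T6→T7→T12 = 10+5+8+5 = 28, so the finish is 28 days.
Longest path through T5: 26 days (earliest finish 13, latest finish 15).
Float = 28 − 26 = 2.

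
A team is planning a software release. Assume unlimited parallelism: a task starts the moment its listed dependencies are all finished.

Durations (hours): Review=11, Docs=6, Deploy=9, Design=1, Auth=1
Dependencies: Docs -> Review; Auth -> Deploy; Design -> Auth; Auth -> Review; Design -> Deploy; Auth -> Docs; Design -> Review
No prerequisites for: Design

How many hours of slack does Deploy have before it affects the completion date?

Design→Auth→Docs→Review = 1+1+6+11 = 19 sets the makespan at 19 hours.
Longest path through Deploy: 11 hours (earliest finish 11, latest finish 19).
So Deploy can slip 19 − 11 = 8 hours.

8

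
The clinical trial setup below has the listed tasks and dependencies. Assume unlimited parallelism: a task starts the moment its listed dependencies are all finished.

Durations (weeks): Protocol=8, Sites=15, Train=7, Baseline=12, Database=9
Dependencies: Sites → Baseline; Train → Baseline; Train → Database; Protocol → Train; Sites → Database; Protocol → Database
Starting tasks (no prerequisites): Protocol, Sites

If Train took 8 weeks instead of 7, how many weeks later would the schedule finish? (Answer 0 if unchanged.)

1

Critical path before the change: Protocol→Train→Baseline = 8+7+12 = 27 giving 27 weeks.
Since Train is critical, the +1 change carries straight to that chain (now 28 weeks).
That remains the longest chain; total 28 weeks.
Change in finish: 28 − 27 = +1 weeks.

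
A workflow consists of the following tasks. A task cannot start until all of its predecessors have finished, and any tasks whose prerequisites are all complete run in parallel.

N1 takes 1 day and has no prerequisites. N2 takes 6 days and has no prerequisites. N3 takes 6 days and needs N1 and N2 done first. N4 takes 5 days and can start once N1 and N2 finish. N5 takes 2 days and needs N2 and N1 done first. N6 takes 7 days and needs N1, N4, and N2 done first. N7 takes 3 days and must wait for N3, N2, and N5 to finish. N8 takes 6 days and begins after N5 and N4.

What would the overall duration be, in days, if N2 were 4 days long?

16

The binding path is N2→N4→N6 = 6+5+7 = 18; finish at 18 days.
N2 lies on that path, so at 4 days the path becomes 16 days.
That remains the longest chain; total 16 days.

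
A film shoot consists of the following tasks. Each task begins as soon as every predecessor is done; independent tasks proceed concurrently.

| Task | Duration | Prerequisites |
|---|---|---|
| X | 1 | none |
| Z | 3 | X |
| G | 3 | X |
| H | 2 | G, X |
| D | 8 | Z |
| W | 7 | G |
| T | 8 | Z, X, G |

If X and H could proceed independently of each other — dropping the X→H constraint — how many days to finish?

With the dependency in place, X→Z→D = 1+3+8 = 12 sets the finish at 12 days.
Dropping X→H doesn't change H's earliest start (4); another predecessor still binds.
New critical path: X→Z→D = 1+3+8 = 12 ⇒ 12 days.

12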